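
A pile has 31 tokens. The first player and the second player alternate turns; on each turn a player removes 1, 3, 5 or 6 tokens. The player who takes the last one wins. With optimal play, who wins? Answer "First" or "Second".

Positions where the player to move wins (W) vs loses (L):
i:   0  1  2  3  4  5  6  7  8  9 10 11 12 13 14 15 16 17 18 19 20 21 22 23 24 25 26 27 28 29 30 31
     L  W  L  W  L  W  W  W  W  W  W  L  W  L  W  L  W  W  W  W  W  W  L  W  L  W  L  W  W  W  W  W
Position 31 is W, so the first player wins.

First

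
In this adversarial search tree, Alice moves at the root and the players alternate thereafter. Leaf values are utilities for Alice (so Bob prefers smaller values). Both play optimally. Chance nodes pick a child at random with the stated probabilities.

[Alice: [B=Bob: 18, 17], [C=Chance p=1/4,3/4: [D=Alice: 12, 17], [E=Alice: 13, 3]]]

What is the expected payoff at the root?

17

B (Bob): min(18, 17) = 17
D (Alice): max(12, 17) = 17
E (Alice): max(13, 3) = 13
C (Chance): 1/4·17 + 3/4·13 = 14
Root (Alice): max(17, 14) = 17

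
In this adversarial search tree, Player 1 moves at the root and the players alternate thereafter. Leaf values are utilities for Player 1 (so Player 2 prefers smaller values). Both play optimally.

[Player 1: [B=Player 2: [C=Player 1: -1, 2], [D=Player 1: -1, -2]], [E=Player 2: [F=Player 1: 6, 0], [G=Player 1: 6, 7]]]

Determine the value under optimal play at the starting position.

6

C (Player 1): max(-1, 2) = 2
D (Player 1): max(-1, -2) = -1
B (Player 2): min(2, -1) = -1
F (Player 1): max(6, 0) = 6
G (Player 1): max(6, 7) = 7
E (Player 2): min(6, 7) = 6
Root (Player 1): max(-1, 6) = 6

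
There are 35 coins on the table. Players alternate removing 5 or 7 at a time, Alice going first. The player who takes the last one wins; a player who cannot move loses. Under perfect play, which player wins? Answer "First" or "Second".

Mark each pile size as W (mover wins) or L (mover loses):
i:   0  1  2  3  4  5  6  7  8  9 10 11 12 13 14 15 16 17 18 19 20 21 22 23 24 25 26 27 28 29 30 31 32 33 34 35
     L  L  L  L  L  W  W  W  W  W  W  W  L  L  L  L  L  W  W  W  W  W  W  W  L  L  L  L  L  W  W  W  W  W  W  W
Position 35 is W, so the first player wins.

First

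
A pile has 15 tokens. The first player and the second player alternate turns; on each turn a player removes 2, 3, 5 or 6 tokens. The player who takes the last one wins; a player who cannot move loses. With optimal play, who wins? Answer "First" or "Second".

Positions where the player to move wins (W) vs loses (L):
i:   0  1  2  3  4  5  6  7  8  9 10 11 12 13 14 15
     L  L  W  W  W  W  W  W  L  L  W  W  W  W  W  W
Position 15 is W, so the first player wins.

First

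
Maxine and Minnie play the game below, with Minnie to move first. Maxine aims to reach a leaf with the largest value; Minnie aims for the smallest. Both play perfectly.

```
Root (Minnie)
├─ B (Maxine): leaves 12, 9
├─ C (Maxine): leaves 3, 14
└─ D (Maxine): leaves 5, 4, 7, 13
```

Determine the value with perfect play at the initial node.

12

B (Maxine): max(12, 9) = 12
C (Maxine): max(3, 14) = 14
D (Maxine): max(5, 4, 7, 13) = 13
Root (Minnie): min(12, 14, 13) = 12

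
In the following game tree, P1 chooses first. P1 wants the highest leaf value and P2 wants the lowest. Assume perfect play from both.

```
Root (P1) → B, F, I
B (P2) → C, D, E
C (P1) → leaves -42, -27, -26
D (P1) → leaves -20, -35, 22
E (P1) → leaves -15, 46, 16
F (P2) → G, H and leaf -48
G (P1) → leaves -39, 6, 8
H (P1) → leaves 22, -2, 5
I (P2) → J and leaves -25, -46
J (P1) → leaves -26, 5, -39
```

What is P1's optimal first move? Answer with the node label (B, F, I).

C (P1): max(-42, -27, -26) = -26
D (P1): max(-20, -35, 22) = 22
E (P1): max(-15, 46, 16) = 46
B (P2): min(-26, 22, 46) = -26
G (P1): max(-39, 6, 8) = 8
H (P1): max(22, -2, 5) = 22
F (P2): min(8, 22, -48) = -48
J (P1): max(-26, 5, -39) = 5
I (P2): min(5, -25, -46) = -46
Root (P1): max(-26, -48, -46) = -26
P1 picks the child with the highest value: B (value -26).

B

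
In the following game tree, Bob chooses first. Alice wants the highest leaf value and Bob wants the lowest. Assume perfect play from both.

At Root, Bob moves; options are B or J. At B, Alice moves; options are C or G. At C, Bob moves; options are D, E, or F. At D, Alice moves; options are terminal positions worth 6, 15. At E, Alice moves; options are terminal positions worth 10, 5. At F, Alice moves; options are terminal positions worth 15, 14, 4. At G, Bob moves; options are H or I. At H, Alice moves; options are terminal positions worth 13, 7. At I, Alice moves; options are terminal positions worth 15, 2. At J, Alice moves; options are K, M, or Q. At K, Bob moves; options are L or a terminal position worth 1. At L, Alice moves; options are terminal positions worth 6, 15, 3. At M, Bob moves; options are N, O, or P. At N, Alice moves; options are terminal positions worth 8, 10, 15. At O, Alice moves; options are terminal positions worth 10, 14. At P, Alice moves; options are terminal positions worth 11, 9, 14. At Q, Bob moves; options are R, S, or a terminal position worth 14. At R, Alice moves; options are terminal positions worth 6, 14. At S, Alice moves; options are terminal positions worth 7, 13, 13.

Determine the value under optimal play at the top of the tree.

D (Alice): max(6, 15) = 15
E (Alice): max(10, 5) = 10
F (Alice): max(15, 14, 4) = 15
C (Bob): min(15, 10, 15) = 10
H (Alice): max(13, 7) = 13
I (Alice): max(15, 2) = 15
G (Bob): min(13, 15) = 13
B (Alice): max(10, 13) = 13
L (Alice): max(6, 15, 3) = 15
K (Bob): min(15, 1) = 1
N (Alice): max(8, 10, 15) = 15
O (Alice): max(10, 14) = 14
P (Alice): max(11, 9, 14) = 14
M (Bob): min(15, 14, 14) = 14
R (Alice): max(6, 14) = 14
S (Alice): max(7, 13, 13) = 13
Q (Bob): min(14, 13, 14) = 13
J (Alice): max(1, 14, 13) = 14
Root (Bob): min(13, 14) = 13

13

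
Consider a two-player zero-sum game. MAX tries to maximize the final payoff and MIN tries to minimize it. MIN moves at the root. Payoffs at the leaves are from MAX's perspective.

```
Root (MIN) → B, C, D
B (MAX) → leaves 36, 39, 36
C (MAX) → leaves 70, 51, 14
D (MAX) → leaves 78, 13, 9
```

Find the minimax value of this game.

B (MAX): max(36, 39, 36) = 39
C (MAX): max(70, 51, 14) = 70
D (MAX): max(78, 13, 9) = 78
Root (MIN): min(39, 70, 78) = 39

39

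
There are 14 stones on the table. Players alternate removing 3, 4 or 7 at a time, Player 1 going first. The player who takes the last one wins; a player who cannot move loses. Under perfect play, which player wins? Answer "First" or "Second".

First

Compute winning (W) and losing (L) positions by backward induction:
i:   0  1  2  3  4  5  6  7  8  9 10 11 12 13 14
     L  L  L  W  W  W  W  W  W  W  L  L  L  W  W
Position 14 is W, so the first player wins.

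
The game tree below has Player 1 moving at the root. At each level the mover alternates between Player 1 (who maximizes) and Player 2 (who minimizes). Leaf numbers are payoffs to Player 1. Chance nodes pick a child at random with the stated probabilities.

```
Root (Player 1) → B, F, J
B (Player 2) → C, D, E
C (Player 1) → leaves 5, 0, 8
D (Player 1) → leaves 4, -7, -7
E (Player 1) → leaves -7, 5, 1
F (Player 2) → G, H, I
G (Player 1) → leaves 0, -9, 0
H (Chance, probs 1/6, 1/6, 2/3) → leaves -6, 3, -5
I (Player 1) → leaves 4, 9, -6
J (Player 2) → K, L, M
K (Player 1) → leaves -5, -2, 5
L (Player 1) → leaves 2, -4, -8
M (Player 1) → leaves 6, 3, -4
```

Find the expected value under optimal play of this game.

C (Player 1): max(5, 0, 8) = 8
D (Player 1): max(4, -7, -7) = 4
E (Player 1): max(-7, 5, 1) = 5
B (Player 2): min(8, 4, 5) = 4
G (Player 1): max(0, -9, 0) = 0
H (Chance): 1/6·-6 + 1/6·3 + 2/3·-5 = -3.83
I (Player 1): max(4, 9, -6) = 9
F (Player 2): min(0, -3.83, 9) = -3.83
K (Player 1): max(-5, -2, 5) = 5
L (Player 1): max(2, -4, -8) = 2
M (Player 1): max(6, 3, -4) = 6
J (Player 2): min(5, 2, 6) = 2
Root (Player 1): max(4, -3.83, 2) = 4

4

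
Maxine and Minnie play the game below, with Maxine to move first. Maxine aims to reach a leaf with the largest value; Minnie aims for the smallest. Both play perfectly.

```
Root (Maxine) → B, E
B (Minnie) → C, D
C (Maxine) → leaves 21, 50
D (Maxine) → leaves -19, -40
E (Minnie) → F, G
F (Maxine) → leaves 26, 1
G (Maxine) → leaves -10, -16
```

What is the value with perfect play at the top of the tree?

C (Maxine): max(21, 50) = 50
D (Maxine): max(-19, -40) = -19
B (Minnie): min(50, -19) = -19
F (Maxine): max(26, 1) = 26
G (Maxine): max(-10, -16) = -10
E (Minnie): min(26, -10) = -10
Root (Maxine): max(-19, -10) = -10

-10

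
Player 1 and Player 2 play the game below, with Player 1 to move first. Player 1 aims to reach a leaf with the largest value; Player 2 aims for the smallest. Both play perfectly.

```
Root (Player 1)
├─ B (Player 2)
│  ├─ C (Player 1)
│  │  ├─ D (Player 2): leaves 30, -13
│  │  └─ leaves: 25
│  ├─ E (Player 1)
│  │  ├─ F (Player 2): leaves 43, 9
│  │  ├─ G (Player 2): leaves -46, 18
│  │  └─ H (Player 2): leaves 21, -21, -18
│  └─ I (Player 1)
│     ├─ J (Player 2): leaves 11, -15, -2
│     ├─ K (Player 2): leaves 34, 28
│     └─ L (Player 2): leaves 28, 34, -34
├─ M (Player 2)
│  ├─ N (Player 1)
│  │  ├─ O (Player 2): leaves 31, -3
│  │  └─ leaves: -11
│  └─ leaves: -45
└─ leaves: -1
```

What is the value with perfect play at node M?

-45

O: min(31, -3) = -3
N: max(-3, -11) = -3
M: min(-3, -45) = -45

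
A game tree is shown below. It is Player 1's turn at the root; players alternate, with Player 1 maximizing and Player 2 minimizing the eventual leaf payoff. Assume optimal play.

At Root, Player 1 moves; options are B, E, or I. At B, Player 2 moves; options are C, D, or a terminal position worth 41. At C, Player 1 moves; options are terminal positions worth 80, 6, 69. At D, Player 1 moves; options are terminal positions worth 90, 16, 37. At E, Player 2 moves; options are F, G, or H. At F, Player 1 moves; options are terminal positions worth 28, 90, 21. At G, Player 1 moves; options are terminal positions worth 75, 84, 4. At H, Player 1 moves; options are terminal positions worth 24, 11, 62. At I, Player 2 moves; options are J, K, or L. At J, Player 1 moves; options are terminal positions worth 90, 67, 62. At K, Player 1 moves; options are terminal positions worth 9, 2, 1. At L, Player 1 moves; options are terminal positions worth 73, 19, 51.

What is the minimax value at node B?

41

C: max(80, 6, 69) = 80
D: max(90, 16, 37) = 90
B: min(80, 90, 41) = 41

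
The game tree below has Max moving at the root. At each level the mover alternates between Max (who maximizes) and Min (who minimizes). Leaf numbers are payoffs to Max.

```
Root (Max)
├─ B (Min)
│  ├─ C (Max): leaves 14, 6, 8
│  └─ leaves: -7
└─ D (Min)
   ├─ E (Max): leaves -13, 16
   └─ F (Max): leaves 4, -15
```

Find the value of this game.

4

C (Max): max(14, 6, 8) = 14
B (Min): min(14, -7) = -7
E (Max): max(-13, 16) = 16
F (Max): max(4, -15) = 4
D (Min): min(16, 4) = 4
Root (Max): max(-7, 4) = 4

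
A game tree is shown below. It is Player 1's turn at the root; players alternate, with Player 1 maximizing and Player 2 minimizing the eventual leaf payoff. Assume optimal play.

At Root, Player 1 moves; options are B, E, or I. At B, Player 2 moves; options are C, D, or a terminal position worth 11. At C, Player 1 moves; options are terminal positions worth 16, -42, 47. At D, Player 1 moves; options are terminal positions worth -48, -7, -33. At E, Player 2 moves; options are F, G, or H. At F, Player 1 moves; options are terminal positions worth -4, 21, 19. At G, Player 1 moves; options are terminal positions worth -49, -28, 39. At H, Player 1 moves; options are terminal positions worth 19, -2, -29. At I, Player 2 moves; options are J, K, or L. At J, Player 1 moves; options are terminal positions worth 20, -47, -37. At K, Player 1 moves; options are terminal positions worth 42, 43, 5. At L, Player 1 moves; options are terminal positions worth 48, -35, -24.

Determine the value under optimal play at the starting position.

C (Player 1): max(16, -42, 47) = 47
D (Player 1): max(-48, -7, -33) = -7
B (Player 2): min(47, -7, 11) = -7
F (Player 1): max(-4, 21, 19) = 21
G (Player 1): max(-49, -28, 39) = 39
H (Player 1): max(19, -2, -29) = 19
E (Player 2): min(21, 39, 19) = 19
J (Player 1): max(20, -47, -37) = 20
K (Player 1): max(42, 43, 5) = 43
L (Player 1): max(48, -35, -24) = 48
I (Player 2): min(20, 43, 48) = 20
Root (Player 1): max(-7, 19, 20) = 20

20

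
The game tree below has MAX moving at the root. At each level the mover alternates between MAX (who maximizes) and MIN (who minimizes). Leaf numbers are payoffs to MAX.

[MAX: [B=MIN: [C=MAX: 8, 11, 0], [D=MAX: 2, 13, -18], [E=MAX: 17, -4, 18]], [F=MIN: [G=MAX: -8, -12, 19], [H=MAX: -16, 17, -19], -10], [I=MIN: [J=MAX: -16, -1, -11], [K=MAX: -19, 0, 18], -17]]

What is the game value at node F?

G: max(-8, -12, 19) = 19
H: max(-16, 17, -19) = 17
F: min(19, 17, -10) = -10

-10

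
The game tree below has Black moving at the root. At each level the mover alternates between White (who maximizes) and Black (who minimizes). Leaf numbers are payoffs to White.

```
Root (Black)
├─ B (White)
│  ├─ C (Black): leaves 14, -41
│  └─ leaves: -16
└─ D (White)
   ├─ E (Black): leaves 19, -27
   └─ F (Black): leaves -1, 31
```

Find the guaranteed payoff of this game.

C (Black): min(14, -41) = -41
B (White): max(-41, -16) = -16
E (Black): min(19, -27) = -27
F (Black): min(-1, 31) = -1
D (White): max(-27, -1) = -1
Root (Black): min(-16, -1) = -16

-16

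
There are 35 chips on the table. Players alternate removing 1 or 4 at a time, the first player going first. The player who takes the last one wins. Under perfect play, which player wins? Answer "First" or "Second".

Second

Compute winning (W) and losing (L) positions by backward induction:
i:   0  1  2  3  4  5  6  7  8  9 10 11 12 13 14 15 16 17 18 19 20 21 22 23 24 25 26 27 28 29 30 31 32 33 34 35
     L  W  L  W  W  L  W  L  W  W  L  W  L  W  W  L  W  L  W  W  L  W  L  W  W  L  W  L  W  W  L  W  L  W  W  L
Position 35 is L, so the second player wins.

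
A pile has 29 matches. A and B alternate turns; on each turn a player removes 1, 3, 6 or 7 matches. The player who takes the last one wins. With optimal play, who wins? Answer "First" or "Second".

First

Mark each pile size as W (mover wins) or L (mover loses):
i:   0  1  2  3  4  5  6  7  8  9 10 11 12 13 14 15 16 17 18 19 20 21 22 23 24 25 26 27 28 29
     L  W  L  W  L  W  W  W  W  W  W  W  L  W  L  W  L  W  W  W  W  W  W  W  L  W  L  W  L  W
Position 29 is W, so the first player wins.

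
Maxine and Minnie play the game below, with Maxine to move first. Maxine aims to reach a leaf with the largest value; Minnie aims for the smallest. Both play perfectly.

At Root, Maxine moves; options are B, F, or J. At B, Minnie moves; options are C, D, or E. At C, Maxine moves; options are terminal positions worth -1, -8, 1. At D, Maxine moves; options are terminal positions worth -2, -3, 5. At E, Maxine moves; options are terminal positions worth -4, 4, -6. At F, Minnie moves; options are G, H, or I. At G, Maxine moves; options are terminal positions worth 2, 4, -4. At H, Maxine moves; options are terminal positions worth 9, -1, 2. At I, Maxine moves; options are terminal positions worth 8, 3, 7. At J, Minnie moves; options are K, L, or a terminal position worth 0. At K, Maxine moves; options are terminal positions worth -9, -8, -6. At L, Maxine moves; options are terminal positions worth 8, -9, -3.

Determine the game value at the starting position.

4

C (Maxine): max(-1, -8, 1) = 1
D (Maxine): max(-2, -3, 5) = 5
E (Maxine): max(-4, 4, -6) = 4
B (Minnie): min(1, 5, 4) = 1
G (Maxine): max(2, 4, -4) = 4
H (Maxine): max(9, -1, 2) = 9
I (Maxine): max(8, 3, 7) = 8
F (Minnie): min(4, 9, 8) = 4
K (Maxine): max(-9, -8, -6) = -6
L (Maxine): max(8, -9, -3) = 8
J (Minnie): min(-6, 8, 0) = -6
Root (Maxine): max(1, 4, -6) = 4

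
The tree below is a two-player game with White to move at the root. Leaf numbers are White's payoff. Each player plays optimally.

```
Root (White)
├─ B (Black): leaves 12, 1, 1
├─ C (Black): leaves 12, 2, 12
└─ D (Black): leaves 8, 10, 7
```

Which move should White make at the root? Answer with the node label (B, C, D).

D

B (Black): min(12, 1, 1) = 1
C (Black): min(12, 2, 12) = 2
D (Black): min(8, 10, 7) = 7
Root (White): max(1, 2, 7) = 7
White picks the child with the highest value: D (value 7).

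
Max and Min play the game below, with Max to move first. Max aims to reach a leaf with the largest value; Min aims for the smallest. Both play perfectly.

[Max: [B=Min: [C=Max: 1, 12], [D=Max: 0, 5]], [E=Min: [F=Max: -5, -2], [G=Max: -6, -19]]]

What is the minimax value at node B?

5

C: max(1, 12) = 12
D: max(0, 5) = 5
B: min(12, 5) = 5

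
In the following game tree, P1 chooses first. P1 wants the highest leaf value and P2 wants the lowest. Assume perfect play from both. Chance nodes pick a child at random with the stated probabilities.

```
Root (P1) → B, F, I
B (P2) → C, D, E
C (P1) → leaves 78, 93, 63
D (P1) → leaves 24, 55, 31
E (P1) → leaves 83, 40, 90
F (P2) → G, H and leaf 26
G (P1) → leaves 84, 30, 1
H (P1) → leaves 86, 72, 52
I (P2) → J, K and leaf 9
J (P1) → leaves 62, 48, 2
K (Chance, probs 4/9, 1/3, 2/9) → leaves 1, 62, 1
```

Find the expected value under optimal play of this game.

C (P1): max(78, 93, 63) = 93
D (P1): max(24, 55, 31) = 55
E (P1): max(83, 40, 90) = 90
B (P2): min(93, 55, 90) = 55
G (P1): max(84, 30, 1) = 84
H (P1): max(86, 72, 52) = 86
F (P2): min(84, 86, 26) = 26
J (P1): max(62, 48, 2) = 62
K (Chance): 4/9·1 + 1/3·62 + 2/9·1 = 21.33
I (P2): min(62, 21.33, 9) = 9
Root (P1): max(55, 26, 9) = 55

55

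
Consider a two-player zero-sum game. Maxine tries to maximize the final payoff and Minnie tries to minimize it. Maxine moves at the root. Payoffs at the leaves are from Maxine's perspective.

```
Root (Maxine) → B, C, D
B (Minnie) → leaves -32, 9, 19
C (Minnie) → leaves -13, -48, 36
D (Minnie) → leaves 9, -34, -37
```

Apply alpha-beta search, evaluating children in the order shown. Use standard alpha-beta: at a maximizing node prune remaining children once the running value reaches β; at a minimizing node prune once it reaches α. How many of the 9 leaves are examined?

B [α=-∞,β=+∞]: v=-32
C [α=-32,β=+∞]: v=-48 after child 2 ≤ α → α-cutoff, skip 1
D [α=-32,β=+∞]: v=-34 after child 2 ≤ α → α-cutoff, skip 1
Root [α=-∞,β=+∞]: v=-32
Leaves evaluated: 7 of 9.

7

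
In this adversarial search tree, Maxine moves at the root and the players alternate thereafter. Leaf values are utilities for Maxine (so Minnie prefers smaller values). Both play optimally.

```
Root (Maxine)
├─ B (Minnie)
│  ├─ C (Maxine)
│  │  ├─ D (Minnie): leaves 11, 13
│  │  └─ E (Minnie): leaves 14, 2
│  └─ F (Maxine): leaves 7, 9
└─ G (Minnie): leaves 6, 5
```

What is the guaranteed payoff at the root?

D (Minnie): min(11, 13) = 11
E (Minnie): min(14, 2) = 2
C (Maxine): max(11, 2) = 11
F (Maxine): max(7, 9) = 9
B (Minnie): min(11, 9) = 9
G (Minnie): min(6, 5) = 5
Root (Maxine): max(9, 5) = 9

9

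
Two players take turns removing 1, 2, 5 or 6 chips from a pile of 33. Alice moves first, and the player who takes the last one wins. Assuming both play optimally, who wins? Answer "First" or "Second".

First

Positions where the player to move wins (W) vs loses (L):
i:   0  1  2  3  4  5  6  7  8  9 10 11 12 13 14 15 16 17 18 19 20 21 22 23 24 25 26 27 28 29 30 31 32 33
     L  W  W  L  W  W  W  L  W  W  L  W  W  W  L  W  W  L  W  W  W  L  W  W  L  W  W  W  L  W  W  L  W  W
Position 33 is W, so the first player wins.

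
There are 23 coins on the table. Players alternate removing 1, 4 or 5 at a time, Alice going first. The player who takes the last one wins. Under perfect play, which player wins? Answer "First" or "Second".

W/L table (W = player to move can force a win):
i:   0  1  2  3  4  5  6  7  8  9 10 11 12 13 14 15 16 17 18 19 20 21 22 23
     L  W  L  W  W  W  W  W  L  W  L  W  W  W  W  W  L  W  L  W  W  W  W  W
Position 23 is W, so the first player wins.

First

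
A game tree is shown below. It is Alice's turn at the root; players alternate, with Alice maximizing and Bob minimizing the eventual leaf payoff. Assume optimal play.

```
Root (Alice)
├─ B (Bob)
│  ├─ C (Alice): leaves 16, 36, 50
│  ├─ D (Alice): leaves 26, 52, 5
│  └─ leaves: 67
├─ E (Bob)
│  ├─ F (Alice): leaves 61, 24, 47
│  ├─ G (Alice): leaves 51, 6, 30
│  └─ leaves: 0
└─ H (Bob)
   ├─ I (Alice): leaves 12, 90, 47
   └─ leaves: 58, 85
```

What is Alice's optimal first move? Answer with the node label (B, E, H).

H

C (Alice): max(16, 36, 50) = 50
D (Alice): max(26, 52, 5) = 52
B (Bob): min(50, 52, 67) = 50
F (Alice): max(61, 24, 47) = 61
G (Alice): max(51, 6, 30) = 51
E (Bob): min(61, 51, 0) = 0
I (Alice): max(12, 90, 47) = 90
H (Bob): min(90, 58, 85) = 58
Root (Alice): max(50, 0, 58) = 58
Alice picks the child with the highest value: H (value 58).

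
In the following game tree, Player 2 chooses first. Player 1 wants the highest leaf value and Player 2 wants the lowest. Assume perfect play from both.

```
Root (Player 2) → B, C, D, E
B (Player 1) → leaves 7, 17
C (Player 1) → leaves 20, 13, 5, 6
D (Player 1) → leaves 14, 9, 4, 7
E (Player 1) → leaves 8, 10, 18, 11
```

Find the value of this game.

B (Player 1): max(7, 17) = 17
C (Player 1): max(20, 13, 5, 6) = 20
D (Player 1): max(14, 9, 4, 7) = 14
E (Player 1): max(8, 10, 18, 11) = 18
Root (Player 2): min(17, 20, 14, 18) = 14

14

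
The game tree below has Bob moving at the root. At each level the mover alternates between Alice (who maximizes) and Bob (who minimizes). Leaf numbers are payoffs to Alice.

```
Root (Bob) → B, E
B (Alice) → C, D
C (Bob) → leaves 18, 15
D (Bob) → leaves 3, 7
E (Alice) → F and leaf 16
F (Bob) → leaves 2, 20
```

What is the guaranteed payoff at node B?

C: min(18, 15) = 15
D: min(3, 7) = 3
B: max(15, 3) = 15

15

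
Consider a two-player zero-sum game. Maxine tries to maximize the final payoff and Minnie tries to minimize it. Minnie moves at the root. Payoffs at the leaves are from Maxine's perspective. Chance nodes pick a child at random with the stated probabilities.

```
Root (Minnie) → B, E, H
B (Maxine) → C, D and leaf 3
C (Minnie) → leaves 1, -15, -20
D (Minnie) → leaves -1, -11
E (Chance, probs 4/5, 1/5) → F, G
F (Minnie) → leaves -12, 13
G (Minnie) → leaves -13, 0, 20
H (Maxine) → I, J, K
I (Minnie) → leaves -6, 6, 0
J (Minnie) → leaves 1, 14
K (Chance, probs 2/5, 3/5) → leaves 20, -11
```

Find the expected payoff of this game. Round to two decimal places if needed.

-12.2

C (Minnie): min(1, -15, -20) = -20
D (Minnie): min(-1, -11) = -11
B (Maxine): max(-20, -11, 3) = 3
F (Minnie): min(-12, 13) = -12
G (Minnie): min(-13, 0, 20) = -13
E (Chance): 4/5·-12 + 1/5·-13 = -12.2
I (Minnie): min(-6, 6, 0) = -6
J (Minnie): min(1, 14) = 1
K (Chance): 2/5·20 + 3/5·-11 = 1.4
H (Maxine): max(-6, 1, 1.4) = 1.4
Root (Minnie): min(3, -12.2, 1.4) = -12.2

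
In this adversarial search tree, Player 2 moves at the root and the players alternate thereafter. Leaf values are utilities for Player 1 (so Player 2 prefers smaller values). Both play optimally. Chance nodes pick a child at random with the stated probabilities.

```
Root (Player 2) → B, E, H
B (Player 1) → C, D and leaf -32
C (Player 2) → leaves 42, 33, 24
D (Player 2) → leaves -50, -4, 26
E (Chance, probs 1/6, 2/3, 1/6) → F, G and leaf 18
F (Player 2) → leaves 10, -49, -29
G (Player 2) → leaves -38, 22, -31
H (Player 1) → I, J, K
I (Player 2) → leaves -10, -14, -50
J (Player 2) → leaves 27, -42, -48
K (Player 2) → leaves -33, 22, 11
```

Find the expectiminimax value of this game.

C (Player 2): min(42, 33, 24) = 24
D (Player 2): min(-50, -4, 26) = -50
B (Player 1): max(24, -50, -32) = 24
F (Player 2): min(10, -49, -29) = -49
G (Player 2): min(-38, 22, -31) = -38
E (Chance): 1/6·-49 + 2/3·-38 + 1/6·18 = -30.5
I (Player 2): min(-10, -14, -50) = -50
J (Player 2): min(27, -42, -48) = -48
K (Player 2): min(-33, 22, 11) = -33
H (Player 1): max(-50, -48, -33) = -33
Root (Player 2): min(24, -30.5, -33) = -33

-33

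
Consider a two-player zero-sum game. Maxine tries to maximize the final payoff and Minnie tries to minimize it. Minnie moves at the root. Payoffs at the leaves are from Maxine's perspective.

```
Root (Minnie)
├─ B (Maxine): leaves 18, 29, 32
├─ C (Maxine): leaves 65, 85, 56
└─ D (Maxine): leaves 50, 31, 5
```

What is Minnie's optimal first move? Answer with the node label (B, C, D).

B

B (Maxine): max(18, 29, 32) = 32
C (Maxine): max(65, 85, 56) = 85
D (Maxine): max(50, 31, 5) = 50
Root (Minnie): min(32, 85, 50) = 32
Minnie picks the child with the lowest value: B (value 32).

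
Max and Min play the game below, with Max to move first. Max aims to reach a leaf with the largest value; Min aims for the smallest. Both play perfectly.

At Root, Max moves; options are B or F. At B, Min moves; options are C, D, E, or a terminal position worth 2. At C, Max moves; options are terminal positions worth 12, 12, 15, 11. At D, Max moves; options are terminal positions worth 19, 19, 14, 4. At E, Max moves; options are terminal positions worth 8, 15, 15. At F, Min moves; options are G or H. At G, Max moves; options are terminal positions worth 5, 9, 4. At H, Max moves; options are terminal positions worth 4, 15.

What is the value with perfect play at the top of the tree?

C (Max): max(12, 12, 15, 11) = 15
D (Max): max(19, 19, 14, 4) = 19
E (Max): max(8, 15, 15) = 15
B (Min): min(15, 19, 15, 2) = 2
G (Max): max(5, 9, 4) = 9
H (Max): max(4, 15) = 15
F (Min): min(9, 15) = 9
Root (Max): max(2, 9) = 9

9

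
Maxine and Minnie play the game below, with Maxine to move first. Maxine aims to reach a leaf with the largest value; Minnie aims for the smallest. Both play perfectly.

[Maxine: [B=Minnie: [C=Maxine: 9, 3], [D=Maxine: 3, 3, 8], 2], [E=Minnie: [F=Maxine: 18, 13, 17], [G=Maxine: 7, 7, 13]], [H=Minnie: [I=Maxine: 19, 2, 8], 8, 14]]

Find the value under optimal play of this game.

C (Maxine): max(9, 3) = 9
D (Maxine): max(3, 3, 8) = 8
B (Minnie): min(9, 8, 2) = 2
F (Maxine): max(18, 13, 17) = 18
G (Maxine): max(7, 7, 13) = 13
E (Minnie): min(18, 13) = 13
I (Maxine): max(19, 2, 8) = 19
H (Minnie): min(19, 8, 14) = 8
Root (Maxine): max(2, 13, 8) = 13

13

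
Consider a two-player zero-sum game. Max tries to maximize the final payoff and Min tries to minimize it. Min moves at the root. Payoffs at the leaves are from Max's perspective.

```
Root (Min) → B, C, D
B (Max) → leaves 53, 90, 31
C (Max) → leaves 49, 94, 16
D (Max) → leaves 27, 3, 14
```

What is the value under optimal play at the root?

27

B (Max): max(53, 90, 31) = 90
C (Max): max(49, 94, 16) = 94
D (Max): max(27, 3, 14) = 27
Root (Min): min(90, 94, 27) = 27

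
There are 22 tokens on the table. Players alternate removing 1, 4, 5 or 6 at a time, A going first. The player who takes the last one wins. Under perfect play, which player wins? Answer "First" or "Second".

First

Mark each pile size as W (mover wins) or L (mover loses):
i:   0  1  2  3  4  5  6  7  8  9 10 11 12 13 14 15 16 17 18 19 20 21 22
     L  W  L  W  W  W  W  W  W  L  W  L  W  W  W  W  W  W  L  W  L  W  W
Position 22 is W, so the first player wins.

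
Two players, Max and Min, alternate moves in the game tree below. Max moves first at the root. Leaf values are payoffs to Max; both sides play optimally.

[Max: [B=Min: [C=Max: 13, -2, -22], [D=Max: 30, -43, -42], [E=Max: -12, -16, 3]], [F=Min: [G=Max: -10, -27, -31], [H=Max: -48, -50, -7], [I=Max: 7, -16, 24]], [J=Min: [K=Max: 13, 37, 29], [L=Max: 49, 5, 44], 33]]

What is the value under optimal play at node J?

33

K: max(13, 37, 29) = 37
L: max(49, 5, 44) = 49
J: min(37, 49, 33) = 33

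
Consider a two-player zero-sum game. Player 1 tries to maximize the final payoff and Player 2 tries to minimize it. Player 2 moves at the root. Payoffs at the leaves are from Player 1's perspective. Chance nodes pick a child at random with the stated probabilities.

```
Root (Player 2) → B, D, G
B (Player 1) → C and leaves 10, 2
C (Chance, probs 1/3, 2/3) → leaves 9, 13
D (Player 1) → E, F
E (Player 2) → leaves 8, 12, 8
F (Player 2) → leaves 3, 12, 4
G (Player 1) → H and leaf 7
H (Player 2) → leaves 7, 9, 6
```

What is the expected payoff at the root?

C (Chance): 1/3·9 + 2/3·13 = 11.67
B (Player 1): max(11.67, 10, 2) = 11.67
E (Player 2): min(8, 12, 8) = 8
F (Player 2): min(3, 12, 4) = 3
D (Player 1): max(8, 3) = 8
H (Player 2): min(7, 9, 6) = 6
G (Player 1): max(6, 7) = 7
Root (Player 2): min(11.67, 8, 7) = 7

7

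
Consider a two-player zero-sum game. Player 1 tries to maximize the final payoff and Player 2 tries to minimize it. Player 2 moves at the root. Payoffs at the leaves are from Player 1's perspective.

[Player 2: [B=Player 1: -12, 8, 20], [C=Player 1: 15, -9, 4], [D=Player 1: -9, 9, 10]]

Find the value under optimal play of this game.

B (Player 1): max(-12, 8, 20) = 20
C (Player 1): max(15, -9, 4) = 15
D (Player 1): max(-9, 9, 10) = 10
Root (Player 2): min(20, 15, 10) = 10

10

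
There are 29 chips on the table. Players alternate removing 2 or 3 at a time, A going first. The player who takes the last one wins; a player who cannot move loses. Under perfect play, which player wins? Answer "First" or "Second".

First

i:   0  1  2  3  4  5  6  7  8  9 10 11 12 13 14 15 16 17 18 19 20 21 22 23 24 25 26 27 28 29
     L  L  W  W  W  L  L  W  W  W  L  L  W  W  W  L  L  W  W  W  L  L  W  W  W  L  L  W  W  W
Position 29 is W, so the first player wins.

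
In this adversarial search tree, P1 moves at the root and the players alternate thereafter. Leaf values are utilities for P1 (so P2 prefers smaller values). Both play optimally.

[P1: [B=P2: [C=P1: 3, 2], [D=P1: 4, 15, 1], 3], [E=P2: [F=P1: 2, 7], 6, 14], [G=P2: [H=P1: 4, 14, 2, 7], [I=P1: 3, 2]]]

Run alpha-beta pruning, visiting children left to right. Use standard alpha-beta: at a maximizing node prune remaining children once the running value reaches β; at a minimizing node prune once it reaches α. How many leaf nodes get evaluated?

C [α=-∞,β=+∞]: v=3
D [α=-∞,β=3]: v=4 after child 1 ≥ β → β-cutoff, skip 2
B [α=-∞,β=+∞]: v=3
F [α=3,β=+∞]: v=7
E [α=3,β=+∞]: v=6
H [α=6,β=+∞]: v=14
I [α=6,β=14]: v=3
G [α=6,β=+∞]: v=3
Root [α=-∞,β=+∞]: v=6
Leaves evaluated: 14 of 16.

14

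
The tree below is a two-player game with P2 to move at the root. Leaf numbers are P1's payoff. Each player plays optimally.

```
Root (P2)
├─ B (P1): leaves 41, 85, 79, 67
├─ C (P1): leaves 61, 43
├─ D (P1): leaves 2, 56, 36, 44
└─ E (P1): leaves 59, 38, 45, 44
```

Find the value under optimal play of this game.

B (P1): max(41, 85, 79, 67) = 85
C (P1): max(61, 43) = 61
D (P1): max(2, 56, 36, 44) = 56
E (P1): max(59, 38, 45, 44) = 59
Root (P2): min(85, 61, 56, 59) = 56

56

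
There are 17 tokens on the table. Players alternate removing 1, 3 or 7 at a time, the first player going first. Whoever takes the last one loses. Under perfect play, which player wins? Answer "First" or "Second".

W/L table (W = player to move can force a win):
i:   0  1  2  3  4  5  6  7  8  9 10 11 12 13 14 15 16 17
     W  L  W  L  W  L  W  L  W  L  W  L  W  L  W  L  W  L
Position 17 is L, so the second player wins.

Second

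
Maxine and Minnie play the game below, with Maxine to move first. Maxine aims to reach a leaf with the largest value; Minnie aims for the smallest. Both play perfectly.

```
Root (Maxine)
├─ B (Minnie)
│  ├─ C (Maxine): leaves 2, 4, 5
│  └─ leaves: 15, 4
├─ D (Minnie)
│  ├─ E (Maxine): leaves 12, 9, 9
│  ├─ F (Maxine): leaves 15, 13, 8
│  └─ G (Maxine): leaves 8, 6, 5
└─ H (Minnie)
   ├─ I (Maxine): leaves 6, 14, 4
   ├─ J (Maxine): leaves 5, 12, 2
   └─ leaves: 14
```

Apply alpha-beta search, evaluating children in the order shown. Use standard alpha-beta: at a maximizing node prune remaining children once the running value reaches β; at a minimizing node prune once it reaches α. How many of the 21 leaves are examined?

C [α=-∞,β=+∞]: v=5
B [α=-∞,β=+∞]: v=4
E [α=4,β=+∞]: v=12
F [α=4,β=12]: v=15 after child 1 ≥ β → β-cutoff, skip 2
G [α=4,β=12]: v=8
D [α=4,β=+∞]: v=8
I [α=8,β=+∞]: v=14
J [α=8,β=14]: v=12
H [α=8,β=+∞]: v=12
Root [α=-∞,β=+∞]: v=12
Leaves evaluated: 19 of 21.

19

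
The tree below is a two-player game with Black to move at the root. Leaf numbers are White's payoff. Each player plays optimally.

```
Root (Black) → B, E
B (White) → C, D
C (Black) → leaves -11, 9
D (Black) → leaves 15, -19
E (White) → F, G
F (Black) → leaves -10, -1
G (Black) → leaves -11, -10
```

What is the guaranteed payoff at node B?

-11

C: min(-11, 9) = -11
D: min(15, -19) = -19
B: max(-11, -19) = -11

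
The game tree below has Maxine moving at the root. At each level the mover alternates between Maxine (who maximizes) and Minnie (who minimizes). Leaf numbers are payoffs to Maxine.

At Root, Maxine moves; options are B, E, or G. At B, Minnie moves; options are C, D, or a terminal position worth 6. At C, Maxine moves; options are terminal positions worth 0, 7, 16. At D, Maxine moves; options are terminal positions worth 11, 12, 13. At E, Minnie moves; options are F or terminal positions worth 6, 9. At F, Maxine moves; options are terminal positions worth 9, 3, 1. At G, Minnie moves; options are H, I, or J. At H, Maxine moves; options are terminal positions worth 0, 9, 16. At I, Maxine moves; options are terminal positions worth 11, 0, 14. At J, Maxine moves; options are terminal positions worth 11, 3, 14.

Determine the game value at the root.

14

C (Maxine): max(0, 7, 16) = 16
D (Maxine): max(11, 12, 13) = 13
B (Minnie): min(16, 13, 6) = 6
F (Maxine): max(9, 3, 1) = 9
E (Minnie): min(9, 6, 9) = 6
H (Maxine): max(0, 9, 16) = 16
I (Maxine): max(11, 0, 14) = 14
J (Maxine): max(11, 3, 14) = 14
G (Minnie): min(16, 14, 14) = 14
Root (Maxine): max(6, 6, 14) = 14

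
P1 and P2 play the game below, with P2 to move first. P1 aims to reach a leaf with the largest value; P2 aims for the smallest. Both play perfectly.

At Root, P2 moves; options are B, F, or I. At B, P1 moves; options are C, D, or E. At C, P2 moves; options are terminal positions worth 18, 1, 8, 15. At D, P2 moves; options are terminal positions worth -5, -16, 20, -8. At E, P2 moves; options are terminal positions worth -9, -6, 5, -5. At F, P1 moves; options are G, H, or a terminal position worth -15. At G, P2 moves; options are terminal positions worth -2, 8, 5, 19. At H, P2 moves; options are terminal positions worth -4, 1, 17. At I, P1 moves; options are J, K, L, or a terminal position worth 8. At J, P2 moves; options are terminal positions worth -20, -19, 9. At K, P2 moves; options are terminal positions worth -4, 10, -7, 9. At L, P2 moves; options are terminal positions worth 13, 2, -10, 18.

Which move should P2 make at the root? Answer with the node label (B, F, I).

F

C (P2): min(18, 1, 8, 15) = 1
D (P2): min(-5, -16, 20, -8) = -16
E (P2): min(-9, -6, 5, -5) = -9
B (P1): max(1, -16, -9) = 1
G (P2): min(-2, 8, 5, 19) = -2
H (P2): min(-4, 1, 17) = -4
F (P1): max(-2, -4, -15) = -2
J (P2): min(-20, -19, 9) = -20
K (P2): min(-4, 10, -7, 9) = -7
L (P2): min(13, 2, -10, 18) = -10
I (P1): max(-20, -7, -10, 8) = 8
Root (P2): min(1, -2, 8) = -2
P2 picks the child with the lowest value: F (value -2).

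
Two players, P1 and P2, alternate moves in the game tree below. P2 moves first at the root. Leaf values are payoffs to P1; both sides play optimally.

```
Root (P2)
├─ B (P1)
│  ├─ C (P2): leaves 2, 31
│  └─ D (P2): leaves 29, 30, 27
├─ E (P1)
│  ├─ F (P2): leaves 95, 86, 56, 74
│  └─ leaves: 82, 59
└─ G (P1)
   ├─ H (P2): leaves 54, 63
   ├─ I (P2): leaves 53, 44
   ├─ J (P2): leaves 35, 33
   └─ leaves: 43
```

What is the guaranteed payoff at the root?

C (P2): min(2, 31) = 2
D (P2): min(29, 30, 27) = 27
B (P1): max(2, 27) = 27
F (P2): min(95, 86, 56, 74) = 56
E (P1): max(56, 82, 59) = 82
H (P2): min(54, 63) = 54
I (P2): min(53, 44) = 44
J (P2): min(35, 33) = 33
G (P1): max(54, 44, 33, 43) = 54
Root (P2): min(27, 82, 54) = 27

27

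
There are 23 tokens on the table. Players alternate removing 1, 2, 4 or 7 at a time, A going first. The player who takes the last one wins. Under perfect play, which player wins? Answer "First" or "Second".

Compute winning (W) and losing (L) positions by backward induction:
i:   0  1  2  3  4  5  6  7  8  9 10 11 12 13 14 15 16 17 18 19 20 21 22 23
     L  W  W  L  W  W  L  W  W  L  W  W  L  W  W  L  W  W  L  W  W  L  W  W
Position 23 is W, so the first player wins.

First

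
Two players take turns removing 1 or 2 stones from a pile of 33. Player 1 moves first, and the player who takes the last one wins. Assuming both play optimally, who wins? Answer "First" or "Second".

Second

i:   0  1  2  3  4  5  6  7  8  9 10 11 12 13 14 15 16 17 18 19 20 21 22 23 24 25 26 27 28 29 30 31 32 33
     L  W  W  L  W  W  L  W  W  L  W  W  L  W  W  L  W  W  L  W  W  L  W  W  L  W  W  L  W  W  L  W  W  L
Position 33 is L, so the second player wins.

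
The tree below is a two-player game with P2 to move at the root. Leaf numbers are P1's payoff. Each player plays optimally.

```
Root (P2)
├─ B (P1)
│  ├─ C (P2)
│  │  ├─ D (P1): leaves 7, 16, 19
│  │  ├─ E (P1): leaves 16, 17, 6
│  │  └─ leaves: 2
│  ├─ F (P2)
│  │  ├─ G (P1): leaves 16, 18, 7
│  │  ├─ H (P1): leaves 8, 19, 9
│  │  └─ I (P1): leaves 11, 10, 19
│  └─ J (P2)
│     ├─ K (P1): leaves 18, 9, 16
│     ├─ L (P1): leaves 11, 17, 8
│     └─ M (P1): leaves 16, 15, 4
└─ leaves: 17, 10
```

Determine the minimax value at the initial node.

D (P1): max(7, 16, 19) = 19
E (P1): max(16, 17, 6) = 17
C (P2): min(19, 17, 2) = 2
G (P1): max(16, 18, 7) = 18
H (P1): max(8, 19, 9) = 19
I (P1): max(11, 10, 19) = 19
F (P2): min(18, 19, 19) = 18
K (P1): max(18, 9, 16) = 18
L (P1): max(11, 17, 8) = 17
M (P1): max(16, 15, 4) = 16
J (P2): min(18, 17, 16) = 16
B (P1): max(2, 18, 16) = 18
Root (P2): min(18, 17, 10) = 10

10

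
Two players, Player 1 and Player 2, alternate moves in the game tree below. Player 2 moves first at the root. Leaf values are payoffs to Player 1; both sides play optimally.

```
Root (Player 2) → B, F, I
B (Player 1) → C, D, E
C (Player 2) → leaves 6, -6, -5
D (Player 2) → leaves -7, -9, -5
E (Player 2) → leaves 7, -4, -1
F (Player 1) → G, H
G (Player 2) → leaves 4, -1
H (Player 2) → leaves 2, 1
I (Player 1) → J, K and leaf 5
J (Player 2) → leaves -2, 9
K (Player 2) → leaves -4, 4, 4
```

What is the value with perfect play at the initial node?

C (Player 2): min(6, -6, -5) = -6
D (Player 2): min(-7, -9, -5) = -9
E (Player 2): min(7, -4, -1) = -4
B (Player 1): max(-6, -9, -4) = -4
G (Player 2): min(4, -1) = -1
H (Player 2): min(2, 1) = 1
F (Player 1): max(-1, 1) = 1
J (Player 2): min(-2, 9) = -2
K (Player 2): min(-4, 4, 4) = -4
I (Player 1): max(-2, -4, 5) = 5
Root (Player 2): min(-4, 1, 5) = -4

-4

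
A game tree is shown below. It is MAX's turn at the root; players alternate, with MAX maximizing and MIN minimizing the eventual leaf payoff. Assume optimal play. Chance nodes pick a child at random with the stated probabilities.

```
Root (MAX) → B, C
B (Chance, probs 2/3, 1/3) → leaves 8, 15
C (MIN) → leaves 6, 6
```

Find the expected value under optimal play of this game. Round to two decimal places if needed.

10.33

B (Chance): 2/3·8 + 1/3·15 = 10.33
C (MIN): min(6, 6) = 6
Root (MAX): max(10.33, 6) = 10.33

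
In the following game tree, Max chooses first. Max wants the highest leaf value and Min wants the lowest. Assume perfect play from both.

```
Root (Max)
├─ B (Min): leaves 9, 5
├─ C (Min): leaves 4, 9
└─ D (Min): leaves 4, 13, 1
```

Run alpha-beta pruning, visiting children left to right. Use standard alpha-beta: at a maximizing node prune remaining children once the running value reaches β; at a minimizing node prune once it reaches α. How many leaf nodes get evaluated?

B [α=-∞,β=+∞]: v=5
C [α=5,β=+∞]: v=4 after child 1 ≤ α → α-cutoff, skip 1
D [α=5,β=+∞]: v=4 after child 1 ≤ α → α-cutoff, skip 2
Root [α=-∞,β=+∞]: v=5
Leaves evaluated: 4 of 7.

4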